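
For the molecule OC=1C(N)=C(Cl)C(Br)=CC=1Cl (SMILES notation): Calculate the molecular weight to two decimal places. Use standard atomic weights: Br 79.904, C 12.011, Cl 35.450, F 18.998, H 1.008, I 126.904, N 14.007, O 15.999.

256.91 g/mol

First, the molecular formula is C6H4BrCl2NO (counting implicit H from valence).
  Br: 1 × 79.904 = 79.904
  C: 6 × 12.011 = 72.066
  Cl: 2 × 35.450 = 70.900
  H: 4 × 1.008 = 4.032
  N: 1 × 14.007 = 14.007
  O: 1 × 15.999 = 15.999
Sum: 1×79.904 + 6×12.011 + 2×35.450 + 4×1.008 + 1×14.007 + 1×15.999 = 256.908 → 256.91 g/mol.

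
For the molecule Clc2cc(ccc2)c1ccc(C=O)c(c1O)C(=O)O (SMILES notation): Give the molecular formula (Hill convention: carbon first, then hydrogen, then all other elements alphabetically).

C14H9ClO4

Walk through each heavy atom and fill implicit hydrogens from standard valence (C 4, N 3, O 2, S 2, halogen 1); for lowercase aromatic atoms, an aromatic c carries 1 H when it has two neighbours and 0 H with three, and aromatic n carries 0 H:
  atom 1: Cl (halogen, monovalent) → 0 H
  atom 2: aromatic c, 3 neighbours → 0 H
  atom 3: aromatic c, 2 neighbours → 1 H
  atom 4: aromatic c, 3 neighbours → 0 H
  atom 5: aromatic c, 2 neighbours → 1 H
  atom 6: aromatic c, 2 neighbours → 1 H
  atom 7: aromatic c, 2 neighbours → 1 H
  atom 8: aromatic c, 3 neighbours → 0 H
  atom 9: aromatic c, 2 neighbours → 1 H
  atom 10: aromatic c, 2 neighbours → 1 H
  atom 11: aromatic c, 3 neighbours → 0 H
  atom 12: C, bond orders sum to 3 (valence 4) → 1 H
  atom 13: O, bond orders sum to 2 (valence 2) → 0 H
  atom 14: aromatic c, 3 neighbours → 0 H
  atom 15: aromatic c, 3 neighbours → 0 H
  atom 16: O, bond orders sum to 1 (valence 2) → 1 H
  atom 17: C, bond orders sum to 4 (valence 4) → 0 H
  atom 18: O, bond orders sum to 2 (valence 2) → 0 H
  atom 19: O, bond orders sum to 1 (valence 2) → 1 H
Totals → C:14, H:9, Cl:1, O:4.
In Hill order: C14H9ClO4.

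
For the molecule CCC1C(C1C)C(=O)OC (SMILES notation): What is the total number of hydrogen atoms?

14

Walk through each heavy atom and fill implicit hydrogens from standard valence (C 4, N 3, O 2, S 2, halogen 1):
  atom 1: C, bond orders sum to 1 (valence 4) → 3 H
  atom 2: C, bond orders sum to 2 (valence 4) → 2 H
  atom 3: C, bond orders sum to 3 (valence 4) → 1 H
  atom 4: C, bond orders sum to 3 (valence 4) → 1 H
  atom 5: C, bond orders sum to 3 (valence 4) → 1 H
  atom 6: C, bond orders sum to 1 (valence 4) → 3 H
  atom 7: C, bond orders sum to 4 (valence 4) → 0 H
  atom 8: O, bond orders sum to 2 (valence 2) → 0 H
  atom 9: O, bond orders sum to 2 (valence 2) → 0 H
  atom 10: C, bond orders sum to 1 (valence 4) → 3 H
Total hydrogens: 14.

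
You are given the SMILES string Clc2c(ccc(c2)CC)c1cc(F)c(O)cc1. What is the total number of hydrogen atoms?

12

Walk through each heavy atom and fill implicit hydrogens from standard valence (C 4, N 3, O 2, S 2, halogen 1); for lowercase aromatic atoms, an aromatic c carries 1 H when it has two neighbours and 0 H with three, and aromatic n carries 0 H:
  atom 1: Cl (halogen, monovalent) → 0 H
  atom 2: aromatic c, 3 neighbours → 0 H
  atom 3: aromatic c, 3 neighbours → 0 H
  atom 4: aromatic c, 2 neighbours → 1 H
  atom 5: aromatic c, 2 neighbours → 1 H
  atom 6: aromatic c, 3 neighbours → 0 H
  atom 7: aromatic c, 2 neighbours → 1 H
  atom 8: C, bond orders sum to 2 (valence 4) → 2 H
  atom 9: C, bond orders sum to 1 (valence 4) → 3 H
  atom 10: aromatic c, 3 neighbours → 0 H
  atom 11: aromatic c, 2 neighbours → 1 H
  atom 12: aromatic c, 3 neighbours → 0 H
  atom 13: F (halogen, monovalent) → 0 H
  atom 14: aromatic c, 3 neighbours → 0 H
  atom 15: O, bond orders sum to 1 (valence 2) → 1 H
  atom 16: aromatic c, 2 neighbours → 1 H
  atom 17: aromatic c, 2 neighbours → 1 H
Total hydrogens: 12.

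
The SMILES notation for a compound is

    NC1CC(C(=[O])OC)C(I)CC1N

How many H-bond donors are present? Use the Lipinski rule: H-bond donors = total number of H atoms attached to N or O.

4

Donors: find every N or O and count the H atoms it carries.
  atom 1 (N): bond orders sum to 1 → 2 H
  atom 6 (O): bond orders sum to 2 → 0 H
  atom 7 (O): bond orders sum to 2 → 0 H
  atom 13 (N): bond orders sum to 1 → 2 H
Lipinski HBD = 4.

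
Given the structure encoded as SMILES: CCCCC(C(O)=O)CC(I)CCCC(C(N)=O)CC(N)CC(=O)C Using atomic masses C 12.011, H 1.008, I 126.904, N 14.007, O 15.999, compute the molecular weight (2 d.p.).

First, the molecular formula is C18H33IN2O4 (counting implicit H from valence).
  C: 18 × 12.011 = 216.198
  H: 33 × 1.008 = 33.264
  I: 1 × 126.904 = 126.904
  N: 2 × 14.007 = 28.014
  O: 4 × 15.999 = 63.996
Sum: 18×12.011 + 33×1.008 + 1×126.904 + 2×14.007 + 4×15.999 = 468.376 → 468.38 g/mol.

468.38 g/mol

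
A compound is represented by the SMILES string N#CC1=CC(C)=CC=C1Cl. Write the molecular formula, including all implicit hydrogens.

Walk through each heavy atom and fill implicit hydrogens from standard valence (C 4, N 3, O 2, S 2, halogen 1):
  atom 1: N, bond orders sum to 3 (valence 3) → 0 H
  atom 2: C, bond orders sum to 4 (valence 4) → 0 H
  atom 3: C, bond orders sum to 4 (valence 4) → 0 H
  atom 4: C, bond orders sum to 3 (valence 4) → 1 H
  atom 5: C, bond orders sum to 4 (valence 4) → 0 H
  atom 6: C, bond orders sum to 1 (valence 4) → 3 H
  atom 7: C, bond orders sum to 3 (valence 4) → 1 H
  atom 8: C, bond orders sum to 3 (valence 4) → 1 H
  atom 9: C, bond orders sum to 4 (valence 4) → 0 H
  atom 10: Cl (halogen, monovalent) → 0 H
Totals → C:8, H:6, Cl:1, N:1.
In Hill order: C8H6ClN.

C8H6ClN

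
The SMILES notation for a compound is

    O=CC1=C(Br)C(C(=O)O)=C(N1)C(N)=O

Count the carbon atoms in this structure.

7

Count every carbon token in the SMILES (each C, including those in ring-closure positions and inside branches).
Carbon count: 7.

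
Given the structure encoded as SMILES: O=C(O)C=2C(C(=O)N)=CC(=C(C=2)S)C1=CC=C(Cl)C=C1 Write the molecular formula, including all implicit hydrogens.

C14H10ClNO3S

Walk through each heavy atom and fill implicit hydrogens from standard valence (C 4, N 3, O 2, S 2, halogen 1):
  atom 1: O, bond orders sum to 2 (valence 2) → 0 H
  atom 2: C, bond orders sum to 4 (valence 4) → 0 H
  atom 3: O, bond orders sum to 1 (valence 2) → 1 H
  atom 4: C, bond orders sum to 4 (valence 4) → 0 H
  atom 5: C, bond orders sum to 4 (valence 4) → 0 H
  atom 6: C, bond orders sum to 4 (valence 4) → 0 H
  atom 7: O, bond orders sum to 2 (valence 2) → 0 H
  atom 8: N, bond orders sum to 1 (valence 3) → 2 H
  atom 9: C, bond orders sum to 3 (valence 4) → 1 H
  atom 10: C, bond orders sum to 4 (valence 4) → 0 H
  atom 11: C, bond orders sum to 4 (valence 4) → 0 H
  atom 12: C, bond orders sum to 3 (valence 4) → 1 H
  atom 13: S, bond orders sum to 1 (valence 2) → 1 H
  atom 14: C, bond orders sum to 4 (valence 4) → 0 H
  atom 15: C, bond orders sum to 3 (valence 4) → 1 H
  atom 16: C, bond orders sum to 3 (valence 4) → 1 H
  atom 17: C, bond orders sum to 4 (valence 4) → 0 H
  atom 18: Cl (halogen, monovalent) → 0 H
  atom 19: C, bond orders sum to 3 (valence 4) → 1 H
  atom 20: C, bond orders sum to 3 (valence 4) → 1 H
Totals → C:14, H:10, Cl:1, N:1, O:3, S:1.
In Hill order: C14H10ClNO3S.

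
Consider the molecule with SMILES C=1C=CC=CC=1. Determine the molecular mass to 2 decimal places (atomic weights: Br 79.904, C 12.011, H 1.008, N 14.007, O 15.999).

First, the molecular formula is C6H6 (counting implicit H from valence).
  C: 6 × 12.011 = 72.066
  H: 6 × 1.008 = 6.048
Sum: 6×12.011 + 6×1.008 = 78.114 → 78.11 g/mol.

78.11 g/mol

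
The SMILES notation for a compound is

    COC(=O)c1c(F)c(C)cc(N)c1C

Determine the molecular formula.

C10H12FNO2

Walk through each heavy atom and fill implicit hydrogens from standard valence (C 4, N 3, O 2, S 2, halogen 1); for lowercase aromatic atoms, an aromatic c carries 1 H when it has two neighbours and 0 H with three, and aromatic n carries 0 H:
  atom 1: C, bond orders sum to 1 (valence 4) → 3 H
  atom 2: O, bond orders sum to 2 (valence 2) → 0 H
  atom 3: C, bond orders sum to 4 (valence 4) → 0 H
  atom 4: O, bond orders sum to 2 (valence 2) → 0 H
  atom 5: aromatic c, 3 neighbours → 0 H
  atom 6: aromatic c, 3 neighbours → 0 H
  atom 7: F (halogen, monovalent) → 0 H
  atom 8: aromatic c, 3 neighbours → 0 H
  atom 9: C, bond orders sum to 1 (valence 4) → 3 H
  atom 10: aromatic c, 2 neighbours → 1 H
  atom 11: aromatic c, 3 neighbours → 0 H
  atom 12: N, bond orders sum to 1 (valence 3) → 2 H
  atom 13: aromatic c, 3 neighbours → 0 H
  atom 14: C, bond orders sum to 1 (valence 4) → 3 H
Totals → C:10, H:12, F:1, N:1, O:2.
In Hill order: C10H12FNO2.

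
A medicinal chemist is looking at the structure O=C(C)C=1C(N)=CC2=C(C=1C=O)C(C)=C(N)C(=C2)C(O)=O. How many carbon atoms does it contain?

15

Count every carbon token in the SMILES (each C, including those in ring-closure positions and inside branches).
Carbon count: 15.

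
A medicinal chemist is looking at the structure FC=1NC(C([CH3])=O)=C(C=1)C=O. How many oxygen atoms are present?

2

Scan the SMILES for O atoms (remember two-letter symbols like Cl and Br are single atoms).
Oxygen count: 2.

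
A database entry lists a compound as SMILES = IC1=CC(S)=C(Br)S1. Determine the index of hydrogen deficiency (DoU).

3

Degree of unsaturation = (number of rings) + (number of π bonds).
Ring closures in the SMILES: 1.
π bonds: 2 double bonds (each 1 DoU) → 2 DoU from unsaturation.
Total DoU = 1 + 2 = 3.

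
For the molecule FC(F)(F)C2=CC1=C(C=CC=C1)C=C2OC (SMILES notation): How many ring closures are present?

In SMILES, each pair of matching ring-closure digits denotes one ring-closing bond; the number of such bonds equals the number of independent rings.
Ring-closure bonds here: 2.

2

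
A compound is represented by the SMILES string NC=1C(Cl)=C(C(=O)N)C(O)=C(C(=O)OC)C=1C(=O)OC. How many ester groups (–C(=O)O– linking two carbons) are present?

The ester motif appears at heavy-atom positions 12, 17 in the SMILES.
Other groups present: 1 amide, 1 hydroxyl, 1 primary amine.
Ester count: 2.

2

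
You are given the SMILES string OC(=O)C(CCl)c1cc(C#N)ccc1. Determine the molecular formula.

C10H8ClNO2

Walk through each heavy atom and fill implicit hydrogens from standard valence (C 4, N 3, O 2, S 2, halogen 1); for lowercase aromatic atoms, an aromatic c carries 1 H when it has two neighbours and 0 H with three, and aromatic n carries 0 H:
  atom 1: O, bond orders sum to 1 (valence 2) → 1 H
  atom 2: C, bond orders sum to 4 (valence 4) → 0 H
  atom 3: O, bond orders sum to 2 (valence 2) → 0 H
  atom 4: C, bond orders sum to 3 (valence 4) → 1 H
  atom 5: C, bond orders sum to 2 (valence 4) → 2 H
  atom 6: Cl (halogen, monovalent) → 0 H
  atom 7: aromatic c, 3 neighbours → 0 H
  atom 8: aromatic c, 2 neighbours → 1 H
  atom 9: aromatic c, 3 neighbours → 0 H
  atom 10: C, bond orders sum to 4 (valence 4) → 0 H
  atom 11: N, bond orders sum to 3 (valence 3) → 0 H
  atom 12: aromatic c, 2 neighbours → 1 H
  atom 13: aromatic c, 2 neighbours → 1 H
  atom 14: aromatic c, 2 neighbours → 1 H
Totals → C:10, H:8, Cl:1, N:1, O:2.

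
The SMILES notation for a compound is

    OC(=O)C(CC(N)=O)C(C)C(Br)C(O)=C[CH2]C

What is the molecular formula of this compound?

Walk through each heavy atom and fill implicit hydrogens from standard valence (C 4, N 3, O 2, S 2, halogen 1):
  atom 1: O, bond orders sum to 1 (valence 2) → 1 H
  atom 2: C, bond orders sum to 4 (valence 4) → 0 H
  atom 3: O, bond orders sum to 2 (valence 2) → 0 H
  atom 4: C, bond orders sum to 3 (valence 4) → 1 H
  atom 5: C, bond orders sum to 2 (valence 4) → 2 H
  atom 6: C, bond orders sum to 4 (valence 4) → 0 H
  atom 7: N, bond orders sum to 1 (valence 3) → 2 H
  atom 8: O, bond orders sum to 2 (valence 2) → 0 H
  atom 9: C, bond orders sum to 3 (valence 4) → 1 H
  atom 10: C, bond orders sum to 1 (valence 4) → 3 H
  atom 11: C, bond orders sum to 3 (valence 4) → 1 H
  atom 12: Br (halogen, monovalent) → 0 H
  atom 13: C, bond orders sum to 4 (valence 4) → 0 H
  atom 14: O, bond orders sum to 1 (valence 2) → 1 H
  atom 15: C, bond orders sum to 3 (valence 4) → 1 H
  atom 16: C with explicit H count 2
  atom 17: C, bond orders sum to 1 (valence 4) → 3 H
Totals → C:11, H:18, Br:1, N:1, O:4.
In Hill order: C11H18BrNO4.

C11H18BrNO4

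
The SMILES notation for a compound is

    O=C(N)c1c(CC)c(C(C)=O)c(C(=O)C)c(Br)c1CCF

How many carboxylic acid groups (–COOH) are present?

0

Scan the SMILES for the carboxylic acid motif — none present.
Groups that are present: 1 amide, 2 ketone.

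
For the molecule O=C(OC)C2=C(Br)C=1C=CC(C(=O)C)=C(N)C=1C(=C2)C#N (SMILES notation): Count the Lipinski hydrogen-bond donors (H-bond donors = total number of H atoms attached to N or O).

Donors: find every N or O and count the H atoms it carries.
  atom 1 (O): bond orders sum to 2 → 0 H
  atom 3 (O): bond orders sum to 2 → 0 H
  atom 13 (O): bond orders sum to 2 → 0 H
  atom 16 (N): bond orders sum to 1 → 2 H
  atom 21 (N): bond orders sum to 3 → 0 H
Lipinski HBD = 2.

2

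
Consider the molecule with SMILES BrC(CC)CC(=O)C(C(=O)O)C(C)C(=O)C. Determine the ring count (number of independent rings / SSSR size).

In SMILES, each pair of matching ring-closure digits denotes one ring-closing bond; the number of such bonds equals the number of independent rings.
Ring-closure bonds here: 0.

0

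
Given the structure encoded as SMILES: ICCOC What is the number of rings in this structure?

0

In SMILES, each pair of matching ring-closure digits denotes one ring-closing bond; the number of such bonds equals the number of independent rings.
Ring-closure bonds here: 0.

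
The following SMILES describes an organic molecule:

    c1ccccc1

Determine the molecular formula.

Walk through each heavy atom and fill implicit hydrogens from standard valence (C 4, N 3, O 2, S 2, halogen 1); for lowercase aromatic atoms, an aromatic c carries 1 H when it has two neighbours and 0 H with three, and aromatic n carries 0 H:
  atom 1: aromatic c, 2 neighbours → 1 H
  atom 2: aromatic c, 2 neighbours → 1 H
  atom 3: aromatic c, 2 neighbours → 1 H
  atom 4: aromatic c, 2 neighbours → 1 H
  atom 5: aromatic c, 2 neighbours → 1 H
  atom 6: aromatic c, 2 neighbours → 1 H
Totals → C:6, H:6.

C6H6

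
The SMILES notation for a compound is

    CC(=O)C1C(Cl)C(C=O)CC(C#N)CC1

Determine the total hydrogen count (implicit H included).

14

Walk through each heavy atom and fill implicit hydrogens from standard valence (C 4, N 3, O 2, S 2, halogen 1):
  atom 1: C, bond orders sum to 1 (valence 4) → 3 H
  atom 2: C, bond orders sum to 4 (valence 4) → 0 H
  atom 3: O, bond orders sum to 2 (valence 2) → 0 H
  atom 4: C, bond orders sum to 3 (valence 4) → 1 H
  atom 5: C, bond orders sum to 3 (valence 4) → 1 H
  atom 6: Cl (halogen, monovalent) → 0 H
  atom 7: C, bond orders sum to 3 (valence 4) → 1 H
  atom 8: C, bond orders sum to 3 (valence 4) → 1 H
  atom 9: O, bond orders sum to 2 (valence 2) → 0 H
  atom 10: C, bond orders sum to 2 (valence 4) → 2 H
  atom 11: C, bond orders sum to 3 (valence 4) → 1 H
  atom 12: C, bond orders sum to 4 (valence 4) → 0 H
  atom 13: N, bond orders sum to 3 (valence 3) → 0 H
  atom 14: C, bond orders sum to 2 (valence 4) → 2 H
  atom 15: C, bond orders sum to 2 (valence 4) → 2 H
Total hydrogens: 14.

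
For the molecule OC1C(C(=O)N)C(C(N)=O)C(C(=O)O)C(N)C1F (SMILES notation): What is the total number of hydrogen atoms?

Walk through each heavy atom and fill implicit hydrogens from standard valence (C 4, N 3, O 2, S 2, halogen 1):
  atom 1: O, bond orders sum to 1 (valence 2) → 1 H
  atom 2: C, bond orders sum to 3 (valence 4) → 1 H
  atom 3: C, bond orders sum to 3 (valence 4) → 1 H
  atom 4: C, bond orders sum to 4 (valence 4) → 0 H
  atom 5: O, bond orders sum to 2 (valence 2) → 0 H
  atom 6: N, bond orders sum to 1 (valence 3) → 2 H
  atom 7: C, bond orders sum to 3 (valence 4) → 1 H
  atom 8: C, bond orders sum to 4 (valence 4) → 0 H
  atom 9: N, bond orders sum to 1 (valence 3) → 2 H
  atom 10: O, bond orders sum to 2 (valence 2) → 0 H
  atom 11: C, bond orders sum to 3 (valence 4) → 1 H
  atom 12: C, bond orders sum to 4 (valence 4) → 0 H
  atom 13: O, bond orders sum to 2 (valence 2) → 0 H
  atom 14: O, bond orders sum to 1 (valence 2) → 1 H
  atom 15: C, bond orders sum to 3 (valence 4) → 1 H
  atom 16: N, bond orders sum to 1 (valence 3) → 2 H
  atom 17: C, bond orders sum to 3 (valence 4) → 1 H
  atom 18: F (halogen, monovalent) → 0 H
Total hydrogens: 14.

14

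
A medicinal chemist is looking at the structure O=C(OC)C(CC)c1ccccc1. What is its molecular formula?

Walk through each heavy atom and fill implicit hydrogens from standard valence (C 4, N 3, O 2, S 2, halogen 1); for lowercase aromatic atoms, an aromatic c carries 1 H when it has two neighbours and 0 H with three, and aromatic n carries 0 H:
  atom 1: O, bond orders sum to 2 (valence 2) → 0 H
  atom 2: C, bond orders sum to 4 (valence 4) → 0 H
  atom 3: O, bond orders sum to 2 (valence 2) → 0 H
  atom 4: C, bond orders sum to 1 (valence 4) → 3 H
  atom 5: C, bond orders sum to 3 (valence 4) → 1 H
  atom 6: C, bond orders sum to 2 (valence 4) → 2 H
  atom 7: C, bond orders sum to 1 (valence 4) → 3 H
  atom 8: aromatic c, 3 neighbours → 0 H
  atom 9: aromatic c, 2 neighbours → 1 H
  atom 10: aromatic c, 2 neighbours → 1 H
  atom 11: aromatic c, 2 neighbours → 1 H
  atom 12: aromatic c, 2 neighbours → 1 H
  atom 13: aromatic c, 2 neighbours → 1 H
Totals → C:11, H:14, O:2.
In Hill order: C11H14O2.

C11H14O2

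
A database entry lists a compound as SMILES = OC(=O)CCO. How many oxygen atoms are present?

3

Scan the SMILES for O atoms (remember two-letter symbols like Cl and Br are single atoms).
Oxygen count: 3.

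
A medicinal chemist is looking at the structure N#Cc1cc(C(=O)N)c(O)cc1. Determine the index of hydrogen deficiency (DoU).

Molecular formula: C8H6N2O2.
DoU = (2C + 2 + N − H − X) / 2, where X is the halogen count and O/S are ignored.
    = (2·8 + 2 + 2 − 6 − 0) / 2 = 14 / 2 = 7.

7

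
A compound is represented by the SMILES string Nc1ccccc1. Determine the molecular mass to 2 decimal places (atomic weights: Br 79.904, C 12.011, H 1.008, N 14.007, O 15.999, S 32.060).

93.13 g/mol

First, the molecular formula is C6H7N (counting implicit H from valence).
  C: 6 × 12.011 = 72.066
  H: 7 × 1.008 = 7.056
  N: 1 × 14.007 = 14.007
Sum: 6×12.011 + 7×1.008 + 1×14.007 = 93.129 → 93.13 g/mol.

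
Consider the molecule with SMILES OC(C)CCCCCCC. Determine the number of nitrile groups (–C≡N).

0

Scan the SMILES for the nitrile motif — none present.
Groups that are present: 1 hydroxyl.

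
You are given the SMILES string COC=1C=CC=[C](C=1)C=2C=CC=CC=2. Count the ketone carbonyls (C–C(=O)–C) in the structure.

0

Scan the SMILES for the ketone motif — none present.
Groups that are present: 1 ether.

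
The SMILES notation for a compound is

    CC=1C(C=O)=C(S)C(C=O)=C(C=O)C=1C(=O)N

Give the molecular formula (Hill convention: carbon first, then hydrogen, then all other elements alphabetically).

Walk through each heavy atom and fill implicit hydrogens from standard valence (C 4, N 3, O 2, S 2, halogen 1):
  atom 1: C, bond orders sum to 1 (valence 4) → 3 H
  atom 2: C, bond orders sum to 4 (valence 4) → 0 H
  atom 3: C, bond orders sum to 4 (valence 4) → 0 H
  atom 4: C, bond orders sum to 3 (valence 4) → 1 H
  atom 5: O, bond orders sum to 2 (valence 2) → 0 H
  atom 6: C, bond orders sum to 4 (valence 4) → 0 H
  atom 7: S, bond orders sum to 1 (valence 2) → 1 H
  atom 8: C, bond orders sum to 4 (valence 4) → 0 H
  atom 9: C, bond orders sum to 3 (valence 4) → 1 H
  atom 10: O, bond orders sum to 2 (valence 2) → 0 H
  atom 11: C, bond orders sum to 4 (valence 4) → 0 H
  atom 12: C, bond orders sum to 3 (valence 4) → 1 H
  atom 13: O, bond orders sum to 2 (valence 2) → 0 H
  atom 14: C, bond orders sum to 4 (valence 4) → 0 H
  atom 15: C, bond orders sum to 4 (valence 4) → 0 H
  atom 16: O, bond orders sum to 2 (valence 2) → 0 H
  atom 17: N, bond orders sum to 1 (valence 3) → 2 H
Totals → C:11, H:9, N:1, O:4, S:1.
In Hill order: C11H9NO4S.

C11H9NO4S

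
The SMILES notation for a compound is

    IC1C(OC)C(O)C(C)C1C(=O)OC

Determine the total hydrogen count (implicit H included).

15

Walk through each heavy atom and fill implicit hydrogens from standard valence (C 4, N 3, O 2, S 2, halogen 1):
  atom 1: I (halogen, monovalent) → 0 H
  atom 2: C, bond orders sum to 3 (valence 4) → 1 H
  atom 3: C, bond orders sum to 3 (valence 4) → 1 H
  atom 4: O, bond orders sum to 2 (valence 2) → 0 H
  atom 5: C, bond orders sum to 1 (valence 4) → 3 H
  atom 6: C, bond orders sum to 3 (valence 4) → 1 H
  atom 7: O, bond orders sum to 1 (valence 2) → 1 H
  atom 8: C, bond orders sum to 3 (valence 4) → 1 H
  atom 9: C, bond orders sum to 1 (valence 4) → 3 H
  atom 10: C, bond orders sum to 3 (valence 4) → 1 H
  atom 11: C, bond orders sum to 4 (valence 4) → 0 H
  atom 12: O, bond orders sum to 2 (valence 2) → 0 H
  atom 13: O, bond orders sum to 2 (valence 2) → 0 H
  atom 14: C, bond orders sum to 1 (valence 4) → 3 H
Total hydrogens: 15.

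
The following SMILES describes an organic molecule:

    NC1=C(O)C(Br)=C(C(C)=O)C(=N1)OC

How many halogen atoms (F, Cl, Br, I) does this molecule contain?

Halogen atoms appear at heavy-atom position 6 (1×Br).
Other groups present: 1 ether, 1 hydroxyl, 1 ketone, 1 primary amine.
Halogen count: 1.

1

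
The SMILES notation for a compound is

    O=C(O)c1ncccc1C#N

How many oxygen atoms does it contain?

2

Scan the SMILES for O atoms (remember two-letter symbols like Cl and Br are single atoms).
Oxygen count: 2.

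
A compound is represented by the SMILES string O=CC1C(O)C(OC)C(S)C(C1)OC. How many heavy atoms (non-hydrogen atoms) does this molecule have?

Every atom symbol written in the SMILES (organic subset) is one heavy atom; implicit H are not written.
Heavy atoms by element → C:9, O:4, S:1.
Total: 14.

14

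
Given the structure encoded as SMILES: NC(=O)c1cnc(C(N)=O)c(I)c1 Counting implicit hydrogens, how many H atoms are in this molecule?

6

Walk through each heavy atom and fill implicit hydrogens from standard valence (C 4, N 3, O 2, S 2, halogen 1); for lowercase aromatic atoms, an aromatic c carries 1 H when it has two neighbours and 0 H with three, and aromatic n carries 0 H:
  atom 1: N, bond orders sum to 1 (valence 3) → 2 H
  atom 2: C, bond orders sum to 4 (valence 4) → 0 H
  atom 3: O, bond orders sum to 2 (valence 2) → 0 H
  atom 4: aromatic c, 3 neighbours → 0 H
  atom 5: aromatic c, 2 neighbours → 1 H
  atom 6: aromatic n, 2 neighbours → 0 H
  atom 7: aromatic c, 3 neighbours → 0 H
  atom 8: C, bond orders sum to 4 (valence 4) → 0 H
  atom 9: N, bond orders sum to 1 (valence 3) → 2 H
  atom 10: O, bond orders sum to 2 (valence 2) → 0 H
  atom 11: aromatic c, 3 neighbours → 0 H
  atom 12: I (halogen, monovalent) → 0 H
  atom 13: aromatic c, 2 neighbours → 1 H
Total hydrogens: 6.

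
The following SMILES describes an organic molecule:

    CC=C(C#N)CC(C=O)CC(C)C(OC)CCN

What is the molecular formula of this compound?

C14H24N2O2

Walk through each heavy atom and fill implicit hydrogens from standard valence (C 4, N 3, O 2, S 2, halogen 1):
  atom 1: C, bond orders sum to 1 (valence 4) → 3 H
  atom 2: C, bond orders sum to 3 (valence 4) → 1 H
  atom 3: C, bond orders sum to 4 (valence 4) → 0 H
  atom 4: C, bond orders sum to 4 (valence 4) → 0 H
  atom 5: N, bond orders sum to 3 (valence 3) → 0 H
  atom 6: C, bond orders sum to 2 (valence 4) → 2 H
  atom 7: C, bond orders sum to 3 (valence 4) → 1 H
  atom 8: C, bond orders sum to 3 (valence 4) → 1 H
  atom 9: O, bond orders sum to 2 (valence 2) → 0 H
  atom 10: C, bond orders sum to 2 (valence 4) → 2 H
  atom 11: C, bond orders sum to 3 (valence 4) → 1 H
  atom 12: C, bond orders sum to 1 (valence 4) → 3 H
  atom 13: C, bond orders sum to 3 (valence 4) → 1 H
  atom 14: O, bond orders sum to 2 (valence 2) → 0 H
  atom 15: C, bond orders sum to 1 (valence 4) → 3 H
  atom 16: C, bond orders sum to 2 (valence 4) → 2 H
  atom 17: C, bond orders sum to 2 (valence 4) → 2 H
  atom 18: N, bond orders sum to 1 (valence 3) → 2 H
Totals → C:14, H:24, N:2, O:2.
In Hill order: C14H24N2O2.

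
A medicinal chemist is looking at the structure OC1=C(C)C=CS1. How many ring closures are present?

In SMILES, each pair of matching ring-closure digits denotes one ring-closing bond; the number of such bonds equals the number of independent rings.
Ring-closure bonds here: 1.

1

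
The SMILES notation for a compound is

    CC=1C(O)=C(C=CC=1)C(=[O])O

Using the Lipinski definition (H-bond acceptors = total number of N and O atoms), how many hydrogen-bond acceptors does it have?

N atoms: 0; O atoms: 3.
Lipinski HBA = 0 + 3 = 3.

3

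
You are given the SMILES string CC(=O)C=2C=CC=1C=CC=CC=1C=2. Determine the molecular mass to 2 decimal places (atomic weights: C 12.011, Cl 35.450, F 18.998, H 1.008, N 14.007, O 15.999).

170.21 g/mol

First, the molecular formula is C12H10O (counting implicit H from valence).
  C: 12 × 12.011 = 144.132
  H: 10 × 1.008 = 10.080
  O: 1 × 15.999 = 15.999
Sum: 12×12.011 + 10×1.008 + 1×15.999 = 170.211 → 170.21 g/mol.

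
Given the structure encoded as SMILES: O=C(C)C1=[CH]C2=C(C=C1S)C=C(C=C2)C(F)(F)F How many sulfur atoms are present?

Scan the SMILES for S atoms (remember two-letter symbols like Cl and Br are single atoms).
Sulfur count: 1.

1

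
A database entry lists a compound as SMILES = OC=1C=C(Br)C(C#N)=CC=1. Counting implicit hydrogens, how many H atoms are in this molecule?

4

Walk through each heavy atom and fill implicit hydrogens from standard valence (C 4, N 3, O 2, S 2, halogen 1):
  atom 1: O, bond orders sum to 1 (valence 2) → 1 H
  atom 2: C, bond orders sum to 4 (valence 4) → 0 H
  atom 3: C, bond orders sum to 3 (valence 4) → 1 H
  atom 4: C, bond orders sum to 4 (valence 4) → 0 H
  atom 5: Br (halogen, monovalent) → 0 H
  atom 6: C, bond orders sum to 4 (valence 4) → 0 H
  atom 7: C, bond orders sum to 4 (valence 4) → 0 H
  atom 8: N, bond orders sum to 3 (valence 3) → 0 H
  atom 9: C, bond orders sum to 3 (valence 4) → 1 H
  atom 10: C, bond orders sum to 3 (valence 4) → 1 H
Total hydrogens: 4.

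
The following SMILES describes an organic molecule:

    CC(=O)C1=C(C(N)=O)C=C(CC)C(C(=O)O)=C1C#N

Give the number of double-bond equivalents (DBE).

9

Molecular formula: C13H12N2O4.
DoU = (2C + 2 + N − H − X) / 2, where X is the halogen count and O/S are ignored.
    = (2·13 + 2 + 2 − 12 − 0) / 2 = 18 / 2 = 9.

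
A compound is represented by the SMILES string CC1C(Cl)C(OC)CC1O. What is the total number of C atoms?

7

Count every carbon token in the SMILES (each C, including those in ring-closure positions and inside branches).
Carbon count: 7.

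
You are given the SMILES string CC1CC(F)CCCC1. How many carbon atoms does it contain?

8

Count every carbon token in the SMILES (each C, including those in ring-closure positions and inside branches).
Carbon count: 8.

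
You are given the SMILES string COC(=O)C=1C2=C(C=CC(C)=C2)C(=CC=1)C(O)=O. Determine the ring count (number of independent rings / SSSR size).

In SMILES, each pair of matching ring-closure digits denotes one ring-closing bond; the number of such bonds equals the number of independent rings.
Ring-closure bonds here: 2.

2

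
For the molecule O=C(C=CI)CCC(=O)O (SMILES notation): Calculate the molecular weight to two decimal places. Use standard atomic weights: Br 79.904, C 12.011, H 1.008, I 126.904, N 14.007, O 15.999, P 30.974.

First, the molecular formula is C6H7IO3 (counting implicit H from valence).
  C: 6 × 12.011 = 72.066
  H: 7 × 1.008 = 7.056
  I: 1 × 126.904 = 126.904
  O: 3 × 15.999 = 47.997
Sum: 6×12.011 + 7×1.008 + 1×126.904 + 3×15.999 = 254.023 → 254.02 g/mol.

254.02 g/mol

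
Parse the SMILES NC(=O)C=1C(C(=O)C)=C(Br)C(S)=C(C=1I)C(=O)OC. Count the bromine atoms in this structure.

1

Scan the SMILES for Br atoms (remember two-letter symbols like Cl and Br are single atoms).
Bromine count: 1.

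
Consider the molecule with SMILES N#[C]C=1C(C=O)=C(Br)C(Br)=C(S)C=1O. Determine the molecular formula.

C8H3Br2NO2S

Walk through each heavy atom and fill implicit hydrogens from standard valence (C 4, N 3, O 2, S 2, halogen 1):
  atom 1: N, bond orders sum to 3 (valence 3) → 0 H
  atom 2: C with explicit H count 0
  atom 3: C, bond orders sum to 4 (valence 4) → 0 H
  atom 4: C, bond orders sum to 4 (valence 4) → 0 H
  atom 5: C, bond orders sum to 3 (valence 4) → 1 H
  atom 6: O, bond orders sum to 2 (valence 2) → 0 H
  atom 7: C, bond orders sum to 4 (valence 4) → 0 H
  atom 8: Br (halogen, monovalent) → 0 H
  atom 9: C, bond orders sum to 4 (valence 4) → 0 H
  atom 10: Br (halogen, monovalent) → 0 H
  atom 11: C, bond orders sum to 4 (valence 4) → 0 H
  atom 12: S, bond orders sum to 1 (valence 2) → 1 H
  atom 13: C, bond orders sum to 4 (valence 4) → 0 H
  atom 14: O, bond orders sum to 1 (valence 2) → 1 H
Totals → C:8, H:3, Br:2, N:1, O:2, S:1.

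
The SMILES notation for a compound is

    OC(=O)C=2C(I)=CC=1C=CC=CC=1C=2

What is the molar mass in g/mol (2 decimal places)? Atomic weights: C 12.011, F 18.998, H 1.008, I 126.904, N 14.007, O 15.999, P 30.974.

First, the molecular formula is C11H7IO2 (counting implicit H from valence).
  C: 11 × 12.011 = 132.121
  H: 7 × 1.008 = 7.056
  I: 1 × 126.904 = 126.904
  O: 2 × 15.999 = 31.998
Sum: 11×12.011 + 7×1.008 + 1×126.904 + 2×15.999 = 298.079 → 298.08 g/mol.

298.08 g/mol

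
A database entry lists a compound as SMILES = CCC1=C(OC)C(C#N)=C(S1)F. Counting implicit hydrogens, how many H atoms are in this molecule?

8

Walk through each heavy atom and fill implicit hydrogens from standard valence (C 4, N 3, O 2, S 2, halogen 1):
  atom 1: C, bond orders sum to 1 (valence 4) → 3 H
  atom 2: C, bond orders sum to 2 (valence 4) → 2 H
  atom 3: C, bond orders sum to 4 (valence 4) → 0 H
  atom 4: C, bond orders sum to 4 (valence 4) → 0 H
  atom 5: O, bond orders sum to 2 (valence 2) → 0 H
  atom 6: C, bond orders sum to 1 (valence 4) → 3 H
  atom 7: C, bond orders sum to 4 (valence 4) → 0 H
  atom 8: C, bond orders sum to 4 (valence 4) → 0 H
  atom 9: N, bond orders sum to 3 (valence 3) → 0 H
  atom 10: C, bond orders sum to 4 (valence 4) → 0 H
  atom 11: S, bond orders sum to 2 (valence 2) → 0 H
  atom 12: F (halogen, monovalent) → 0 H
Total hydrogens: 8.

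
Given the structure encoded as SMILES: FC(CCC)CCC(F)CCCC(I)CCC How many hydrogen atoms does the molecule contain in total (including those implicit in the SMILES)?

27

Walk through each heavy atom and fill implicit hydrogens from standard valence (C 4, N 3, O 2, S 2, halogen 1):
  atom 1: F (halogen, monovalent) → 0 H
  atom 2: C, bond orders sum to 3 (valence 4) → 1 H
  atom 3: C, bond orders sum to 2 (valence 4) → 2 H
  atom 4: C, bond orders sum to 2 (valence 4) → 2 H
  atom 5: C, bond orders sum to 1 (valence 4) → 3 H
  atom 6: C, bond orders sum to 2 (valence 4) → 2 H
  atom 7: C, bond orders sum to 2 (valence 4) → 2 H
  atom 8: C, bond orders sum to 3 (valence 4) → 1 H
  atom 9: F (halogen, monovalent) → 0 H
  atom 10: C, bond orders sum to 2 (valence 4) → 2 H
  atom 11: C, bond orders sum to 2 (valence 4) → 2 H
  atom 12: C, bond orders sum to 2 (valence 4) → 2 H
  atom 13: C, bond orders sum to 3 (valence 4) → 1 H
  atom 14: I (halogen, monovalent) → 0 H
  atom 15: C, bond orders sum to 2 (valence 4) → 2 H
  atom 16: C, bond orders sum to 2 (valence 4) → 2 H
  atom 17: C, bond orders sum to 1 (valence 4) → 3 H
Total hydrogens: 27.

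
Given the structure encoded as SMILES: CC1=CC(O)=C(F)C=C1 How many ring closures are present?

In SMILES, each pair of matching ring-closure digits denotes one ring-closing bond; the number of such bonds equals the number of independent rings.
Ring-closure bonds here: 1.

1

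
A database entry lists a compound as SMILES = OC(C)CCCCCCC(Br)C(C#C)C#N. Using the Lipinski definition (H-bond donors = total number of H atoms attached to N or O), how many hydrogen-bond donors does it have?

1

Donors: find every N or O and count the H atoms it carries.
  atom 1 (O): bond orders sum to 1 → 1 H
  atom 16 (N): bond orders sum to 3 → 0 H
Lipinski HBD = 1.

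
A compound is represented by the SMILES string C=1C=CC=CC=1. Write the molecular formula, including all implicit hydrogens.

Walk through each heavy atom and fill implicit hydrogens from standard valence (C 4, N 3, O 2, S 2, halogen 1):
  atom 1: C, bond orders sum to 3 (valence 4) → 1 H
  atom 2: C, bond orders sum to 3 (valence 4) → 1 H
  atom 3: C, bond orders sum to 3 (valence 4) → 1 H
  atom 4: C, bond orders sum to 3 (valence 4) → 1 H
  atom 5: C, bond orders sum to 3 (valence 4) → 1 H
  atom 6: C, bond orders sum to 3 (valence 4) → 1 H
Totals → C:6, H:6.
In Hill order: C6H6.

C6H6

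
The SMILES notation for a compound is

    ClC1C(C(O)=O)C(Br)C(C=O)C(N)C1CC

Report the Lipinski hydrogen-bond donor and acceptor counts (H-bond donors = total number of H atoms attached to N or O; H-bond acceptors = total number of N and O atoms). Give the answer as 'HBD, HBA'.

3, 4

Donors: find every N or O and count the H atoms it carries.
  atom 5 (O): bond orders sum to 1 → 1 H
  atom 6 (O): bond orders sum to 2 → 0 H
  atom 11 (O): bond orders sum to 2 → 0 H
  atom 13 (N): bond orders sum to 1 → 2 H
Lipinski HBD = 3.
Acceptors: N atoms = 1, O atoms = 3 → HBA = 4.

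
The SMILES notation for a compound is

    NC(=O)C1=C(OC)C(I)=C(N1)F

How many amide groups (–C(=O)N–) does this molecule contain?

The amide motif appears at heavy-atom position 2 in the SMILES.
Other groups present: 1 ether.
Amide count: 1.

1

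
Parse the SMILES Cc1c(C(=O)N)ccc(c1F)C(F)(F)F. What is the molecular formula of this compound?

Walk through each heavy atom and fill implicit hydrogens from standard valence (C 4, N 3, O 2, S 2, halogen 1); for lowercase aromatic atoms, an aromatic c carries 1 H when it has two neighbours and 0 H with three, and aromatic n carries 0 H:
  atom 1: C, bond orders sum to 1 (valence 4) → 3 H
  atom 2: aromatic c, 3 neighbours → 0 H
  atom 3: aromatic c, 3 neighbours → 0 H
  atom 4: C, bond orders sum to 4 (valence 4) → 0 H
  atom 5: O, bond orders sum to 2 (valence 2) → 0 H
  atom 6: N, bond orders sum to 1 (valence 3) → 2 H
  atom 7: aromatic c, 2 neighbours → 1 H
  atom 8: aromatic c, 2 neighbours → 1 H
  atom 9: aromatic c, 3 neighbours → 0 H
  atom 10: aromatic c, 3 neighbours → 0 H
  atom 11: F (halogen, monovalent) → 0 H
  atom 12: C, bond orders sum to 4 (valence 4) → 0 H
  atom 13: F (halogen, monovalent) → 0 H
  atom 14: F (halogen, monovalent) → 0 H
  atom 15: F (halogen, monovalent) → 0 H
Totals → C:9, H:7, F:4, N:1, O:1.

C9H7F4NO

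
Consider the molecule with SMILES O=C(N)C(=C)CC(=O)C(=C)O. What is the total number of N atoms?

1

Scan the SMILES for N atoms (remember two-letter symbols like Cl and Br are single atoms).
Nitrogen count: 1.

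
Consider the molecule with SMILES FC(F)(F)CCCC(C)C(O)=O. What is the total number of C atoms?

Count every carbon token in the SMILES (each C, including those in ring-closure positions and inside branches).
Carbon count: 7.

7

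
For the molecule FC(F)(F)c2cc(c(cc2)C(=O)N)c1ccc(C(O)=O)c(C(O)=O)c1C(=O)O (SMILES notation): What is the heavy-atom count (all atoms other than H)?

Every atom symbol written in the SMILES (organic subset) is one heavy atom; implicit H are not written.
Heavy atoms by element → C:17, F:3, N:1, O:7.
Total: 28.

28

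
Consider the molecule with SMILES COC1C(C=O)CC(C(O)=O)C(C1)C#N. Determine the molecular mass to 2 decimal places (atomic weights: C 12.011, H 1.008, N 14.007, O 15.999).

First, the molecular formula is C10H13NO4 (counting implicit H from valence).
  C: 10 × 12.011 = 120.110
  H: 13 × 1.008 = 13.104
  N: 1 × 14.007 = 14.007
  O: 4 × 15.999 = 63.996
Sum: 10×12.011 + 13×1.008 + 1×14.007 + 4×15.999 = 211.217 → 211.22 g/mol.

211.22 g/mol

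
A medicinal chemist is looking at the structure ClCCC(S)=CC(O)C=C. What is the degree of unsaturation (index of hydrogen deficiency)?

2

Degree of unsaturation = (number of rings) + (number of π bonds).
Ring closures in the SMILES: 0.
π bonds: 2 double bonds (each 1 DoU) → 2 DoU from unsaturation.
Total DoU = 0 + 2 = 2.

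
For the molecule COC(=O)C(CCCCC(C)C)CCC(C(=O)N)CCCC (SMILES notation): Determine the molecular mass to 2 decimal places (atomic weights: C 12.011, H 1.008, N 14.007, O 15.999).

First, the molecular formula is C18H35NO3 (counting implicit H from valence).
  C: 18 × 12.011 = 216.198
  H: 35 × 1.008 = 35.280
  N: 1 × 14.007 = 14.007
  O: 3 × 15.999 = 47.997
Sum: 18×12.011 + 35×1.008 + 1×14.007 + 3×15.999 = 313.482 → 313.48 g/mol.

313.48 g/mol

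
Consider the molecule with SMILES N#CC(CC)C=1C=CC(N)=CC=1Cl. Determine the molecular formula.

C10H11ClN2

Walk through each heavy atom and fill implicit hydrogens from standard valence (C 4, N 3, O 2, S 2, halogen 1):
  atom 1: N, bond orders sum to 3 (valence 3) → 0 H
  atom 2: C, bond orders sum to 4 (valence 4) → 0 H
  atom 3: C, bond orders sum to 3 (valence 4) → 1 H
  atom 4: C, bond orders sum to 2 (valence 4) → 2 H
  atom 5: C, bond orders sum to 1 (valence 4) → 3 H
  atom 6: C, bond orders sum to 4 (valence 4) → 0 H
  atom 7: C, bond orders sum to 3 (valence 4) → 1 H
  atom 8: C, bond orders sum to 3 (valence 4) → 1 H
  atom 9: C, bond orders sum to 4 (valence 4) → 0 H
  atom 10: N, bond orders sum to 1 (valence 3) → 2 H
  atom 11: C, bond orders sum to 3 (valence 4) → 1 H
  atom 12: C, bond orders sum to 4 (valence 4) → 0 H
  atom 13: Cl (halogen, monovalent) → 0 H
Totals → C:10, H:11, Cl:1, N:2.
In Hill order: C10H11ClN2.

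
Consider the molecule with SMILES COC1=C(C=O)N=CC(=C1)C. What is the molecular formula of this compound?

Walk through each heavy atom and fill implicit hydrogens from standard valence (C 4, N 3, O 2, S 2, halogen 1):
  atom 1: C, bond orders sum to 1 (valence 4) → 3 H
  atom 2: O, bond orders sum to 2 (valence 2) → 0 H
  atom 3: C, bond orders sum to 4 (valence 4) → 0 H
  atom 4: C, bond orders sum to 4 (valence 4) → 0 H
  atom 5: C, bond orders sum to 3 (valence 4) → 1 H
  atom 6: O, bond orders sum to 2 (valence 2) → 0 H
  atom 7: N, bond orders sum to 3 (valence 3) → 0 H
  atom 8: C, bond orders sum to 3 (valence 4) → 1 H
  atom 9: C, bond orders sum to 4 (valence 4) → 0 H
  atom 10: C, bond orders sum to 3 (valence 4) → 1 H
  atom 11: C, bond orders sum to 1 (valence 4) → 3 H
Totals → C:8, H:9, N:1, O:2.

C8H9NO2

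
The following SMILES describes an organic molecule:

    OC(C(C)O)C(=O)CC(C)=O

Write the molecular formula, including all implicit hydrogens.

C7H12O4

Walk through each heavy atom and fill implicit hydrogens from standard valence (C 4, N 3, O 2, S 2, halogen 1):
  atom 1: O, bond orders sum to 1 (valence 2) → 1 H
  atom 2: C, bond orders sum to 3 (valence 4) → 1 H
  atom 3: C, bond orders sum to 3 (valence 4) → 1 H
  atom 4: C, bond orders sum to 1 (valence 4) → 3 H
  atom 5: O, bond orders sum to 1 (valence 2) → 1 H
  atom 6: C, bond orders sum to 4 (valence 4) → 0 H
  atom 7: O, bond orders sum to 2 (valence 2) → 0 H
  atom 8: C, bond orders sum to 2 (valence 4) → 2 H
  atom 9: C, bond orders sum to 4 (valence 4) → 0 H
  atom 10: C, bond orders sum to 1 (valence 4) → 3 H
  atom 11: O, bond orders sum to 2 (valence 2) → 0 H
Totals → C:7, H:12, O:4.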